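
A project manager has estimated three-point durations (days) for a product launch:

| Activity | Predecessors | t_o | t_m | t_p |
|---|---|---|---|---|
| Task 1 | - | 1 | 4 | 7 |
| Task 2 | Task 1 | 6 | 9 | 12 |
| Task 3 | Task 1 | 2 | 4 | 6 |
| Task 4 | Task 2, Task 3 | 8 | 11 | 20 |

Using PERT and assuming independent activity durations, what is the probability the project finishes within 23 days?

te_Task 1 = (1 + 4·4 + 7)/6 = 24/6 = 4; σ²_Task 1 = ((7−1)/6)² = 1.000
te_Task 2 = (6 + 4·9 + 12)/6 = 54/6 = 9; σ²_Task 2 = ((12−6)/6)² = 1.000
te_Task 3 = (2 + 4·4 + 6)/6 = 24/6 = 4; σ²_Task 3 = ((6−2)/6)² = 0.444
te_Task 4 = (8 + 4·11 + 20)/6 = 72/6 = 12; σ²_Task 4 = ((20−8)/6)² = 4.000

Forward pass:
ES_Task 1 = 0; EF_Task 1 = 4
ES_Task 2 = 4; EF_Task 2 = 4+9 = 13
ES_Task 3 = 4; EF_Task 3 = 4+4 = 8
ES_Task 4 = max(EF_Task 2=13, EF_Task 3=8) = 13; EF_Task 4 = 13+12 = 25
Expected project duration μ = 25 days. Critical path: Task 1 → Task 2 → Task 4.

Variance along critical path = 1.000 + 1.000 + 4.000 = 6.000; σ = √6.000 = 2.449 days.
Z = (23 − 25) / 2.449 = -0.816
P(T ≤ 23) = Φ(-0.816) ≈ 0.207

0.207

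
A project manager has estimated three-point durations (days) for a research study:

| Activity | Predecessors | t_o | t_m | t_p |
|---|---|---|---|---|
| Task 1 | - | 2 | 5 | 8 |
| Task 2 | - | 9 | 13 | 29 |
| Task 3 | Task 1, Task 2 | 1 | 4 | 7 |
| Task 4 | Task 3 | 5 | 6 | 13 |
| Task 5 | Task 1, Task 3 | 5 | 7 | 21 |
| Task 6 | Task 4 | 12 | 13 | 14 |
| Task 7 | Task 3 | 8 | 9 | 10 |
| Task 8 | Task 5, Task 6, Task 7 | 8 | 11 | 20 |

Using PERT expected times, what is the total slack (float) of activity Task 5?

11 days

te_Task 1 = (2 + 4·5 + 8)/6 = 30/6 = 5
te_Task 2 = (9 + 4·13 + 29)/6 = 90/6 = 15
te_Task 3 = (1 + 4·4 + 7)/6 = 24/6 = 4
te_Task 4 = (5 + 4·6 + 13)/6 = 42/6 = 7
te_Task 5 = (5 + 4·7 + 21)/6 = 54/6 = 9
te_Task 6 = (12 + 4·13 + 14)/6 = 78/6 = 13
te_Task 7 = (8 + 4·9 + 10)/6 = 54/6 = 9
te_Task 8 = (8 + 4·11 + 20)/6 = 72/6 = 12

Forward pass:
ES_Task 1 = 0; EF_Task 1 = 5
ES_Task 2 = 0; EF_Task 2 = 15
ES_Task 3 = max(EF_Task 1=5, EF_Task 2=15) = 15; EF_Task 3 = 15+4 = 19
ES_Task 4 = 19; EF_Task 4 = 19+7 = 26
ES_Task 5 = max(EF_Task 1=5, EF_Task 3=19) = 19; EF_Task 5 = 19+9 = 28
ES_Task 6 = 26; EF_Task 6 = 26+13 = 39
ES_Task 7 = 19; EF_Task 7 = 19+9 = 28
ES_Task 8 = max(EF_Task 5=28, EF_Task 6=39, EF_Task 7=28) = 39; EF_Task 8 = 39+12 = 51
Expected project duration μ = 51 days. Critical path: Task 2 → Task 3 → Task 4 → Task 6 → Task 8.

Backward pass:
LF_Task 8 = 51; LS_Task 8 = 51−12 = 39
LF_Task 7 = LS_Task 8 = 39; LS_Task 7 = 39−9 = 30
LF_Task 6 = LS_Task 8 = 39; LS_Task 6 = 39−13 = 26
LF_Task 5 = LS_Task 8 = 39; LS_Task 5 = 39−9 = 30
LF_Task 4 = LS_Task 6 = 26; LS_Task 4 = 26−7 = 19
LF_Task 3 = min(LS_Task 4=19, LS_Task 5=30, LS_Task 7=30) = 19; LS_Task 3 = 19−4 = 15
LF_Task 2 = LS_Task 3 = 15; LS_Task 2 = 15−15 = 0
LF_Task 1 = min(LS_Task 3=15, LS_Task 5=30) = 15; LS_Task 1 = 15−5 = 10
Slack_Task 5 = LS_Task 5 − ES_Task 5 = 30 − 19 = 11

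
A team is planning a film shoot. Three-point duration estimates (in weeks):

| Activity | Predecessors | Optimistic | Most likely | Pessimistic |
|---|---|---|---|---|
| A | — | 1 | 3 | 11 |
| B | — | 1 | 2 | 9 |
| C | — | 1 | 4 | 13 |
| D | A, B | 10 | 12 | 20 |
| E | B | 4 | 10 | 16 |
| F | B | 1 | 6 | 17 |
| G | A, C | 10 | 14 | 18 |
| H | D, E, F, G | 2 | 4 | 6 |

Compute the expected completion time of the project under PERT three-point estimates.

te_A = (1 + 4·3 + 11)/6 = 24/6 = 4
te_B = (1 + 4·2 + 9)/6 = 18/6 = 3
te_C = (1 + 4·4 + 13)/6 = 30/6 = 5
te_D = (10 + 4·12 + 20)/6 = 78/6 = 13
te_E = (4 + 4·10 + 16)/6 = 60/6 = 10
te_F = (1 + 4·6 + 17)/6 = 42/6 = 7
te_G = (10 + 4·14 + 18)/6 = 84/6 = 14
te_H = (2 + 4·4 + 6)/6 = 24/6 = 4

Forward pass:
ES_A = 0; EF_A = 4
ES_B = 0; EF_B = 3
ES_C = 0; EF_C = 5
ES_D = max(EF_A=4, EF_B=3) = 4; EF_D = 4+13 = 17
ES_E = 3; EF_E = 3+10 = 13
ES_F = 3; EF_F = 3+7 = 10
ES_G = max(EF_A=4, EF_C=5) = 5; EF_G = 5+14 = 19
ES_H = max(EF_D=17, EF_E=13, EF_F=10, EF_G=19) = 19; EF_H = 19+4 = 23
Expected project duration μ = 23 weeks. Critical path: C → G → H.

23 weeks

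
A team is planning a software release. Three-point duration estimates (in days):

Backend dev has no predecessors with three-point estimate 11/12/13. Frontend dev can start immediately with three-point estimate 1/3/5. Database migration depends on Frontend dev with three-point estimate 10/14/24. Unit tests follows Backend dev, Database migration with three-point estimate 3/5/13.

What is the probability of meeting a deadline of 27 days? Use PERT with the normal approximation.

te_Backend dev = (11 + 4·12 + 13)/6 = 72/6 = 12; σ²_Backend dev = ((13−11)/6)² = 0.111
te_Frontend dev = (1 + 4·3 + 5)/6 = 18/6 = 3; σ²_Frontend dev = ((5−1)/6)² = 0.444
te_Database migration = (10 + 4·14 + 24)/6 = 90/6 = 15; σ²_Database migration = ((24−10)/6)² = 5.444
te_Unit tests = (3 + 4·5 + 13)/6 = 36/6 = 6; σ²_Unit tests = ((13−3)/6)² = 2.778

Forward pass:
ES_Backend dev = 0; EF_Backend dev = 12
ES_Frontend dev = 0; EF_Frontend dev = 3
ES_Database migration = 3; EF_Database migration = 3+15 = 18
ES_Unit tests = max(EF_Backend dev=12, EF_Database migration=18) = 18; EF_Unit tests = 18+6 = 24
Expected project duration μ = 24 days. Critical path: Frontend dev → Database migration → Unit tests.

Variance along critical path = 0.444 + 5.444 + 2.778 = 8.667; σ = √8.667 = 2.944 days.
Z = (27 − 24) / 2.944 = 1.019
P(T ≤ 27) = Φ(1.019) ≈ 0.846

0.846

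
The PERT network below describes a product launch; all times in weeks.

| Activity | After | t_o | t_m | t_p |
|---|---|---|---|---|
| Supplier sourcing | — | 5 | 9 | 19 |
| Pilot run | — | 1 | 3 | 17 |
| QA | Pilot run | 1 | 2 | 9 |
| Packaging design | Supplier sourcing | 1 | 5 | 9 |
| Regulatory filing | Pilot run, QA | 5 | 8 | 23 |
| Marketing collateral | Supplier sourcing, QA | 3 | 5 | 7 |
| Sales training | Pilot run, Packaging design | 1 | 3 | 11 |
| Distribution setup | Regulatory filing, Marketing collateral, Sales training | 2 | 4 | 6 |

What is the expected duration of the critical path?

23 weeks

te_Supplier sourcing = (5 + 4·9 + 19)/6 = 60/6 = 10
te_Pilot run = (1 + 4·3 + 17)/6 = 30/6 = 5
te_QA = (1 + 4·2 + 9)/6 = 18/6 = 3
te_Packaging design = (1 + 4·5 + 9)/6 = 30/6 = 5
te_Regulatory filing = (5 + 4·8 + 23)/6 = 60/6 = 10
te_Marketing collateral = (3 + 4·5 + 7)/6 = 30/6 = 5
te_Sales training = (1 + 4·3 + 11)/6 = 24/6 = 4
te_Distribution setup = (2 + 4·4 + 6)/6 = 24/6 = 4

Forward pass:
ES_Supplier sourcing = 0; EF_Supplier sourcing = 10
ES_Pilot run = 0; EF_Pilot run = 5
ES_QA = 5; EF_QA = 5+3 = 8
ES_Packaging design = 10; EF_Packaging design = 10+5 = 15
ES_Regulatory filing = max(EF_Pilot run=5, EF_QA=8) = 8; EF_Regulatory filing = 8+10 = 18
ES_Marketing collateral = max(EF_Supplier sourcing=10, EF_QA=8) = 10; EF_Marketing collateral = 10+5 = 15
ES_Sales training = max(EF_Pilot run=5, EF_Packaging design=15) = 15; EF_Sales training = 15+4 = 19
ES_Distribution setup = max(EF_Regulatory filing=18, EF_Marketing collateral=15, EF_Sales training=19) = 19; EF_Distribution setup = 19+4 = 23
Expected project duration μ = 23 weeks. Critical path: Supplier sourcing → Packaging design → Sales training → Distribution setup.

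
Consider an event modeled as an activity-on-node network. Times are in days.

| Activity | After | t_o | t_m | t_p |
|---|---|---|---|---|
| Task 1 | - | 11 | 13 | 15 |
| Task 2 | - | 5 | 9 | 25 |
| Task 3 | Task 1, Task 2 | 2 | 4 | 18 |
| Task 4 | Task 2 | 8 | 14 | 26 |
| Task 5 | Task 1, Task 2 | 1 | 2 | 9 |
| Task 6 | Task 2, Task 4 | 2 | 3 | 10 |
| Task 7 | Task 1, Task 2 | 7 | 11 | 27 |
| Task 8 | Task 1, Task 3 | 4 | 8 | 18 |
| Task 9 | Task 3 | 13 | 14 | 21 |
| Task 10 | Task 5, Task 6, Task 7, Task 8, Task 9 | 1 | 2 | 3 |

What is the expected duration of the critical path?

36 days

te_Task 1 = (11 + 4·13 + 15)/6 = 78/6 = 13
te_Task 2 = (5 + 4·9 + 25)/6 = 66/6 = 11
te_Task 3 = (2 + 4·4 + 18)/6 = 36/6 = 6
te_Task 4 = (8 + 4·14 + 26)/6 = 90/6 = 15
te_Task 5 = (1 + 4·2 + 9)/6 = 18/6 = 3
te_Task 6 = (2 + 4·3 + 10)/6 = 24/6 = 4
te_Task 7 = (7 + 4·11 + 27)/6 = 78/6 = 13
te_Task 8 = (4 + 4·8 + 18)/6 = 54/6 = 9
te_Task 9 = (13 + 4·14 + 21)/6 = 90/6 = 15
te_Task 10 = (1 + 4·2 + 3)/6 = 12/6 = 2

Forward pass:
ES_Task 1 = 0; EF_Task 1 = 13
ES_Task 2 = 0; EF_Task 2 = 11
ES_Task 3 = max(EF_Task 1=13, EF_Task 2=11) = 13; EF_Task 3 = 13+6 = 19
ES_Task 4 = 11; EF_Task 4 = 11+15 = 26
ES_Task 5 = max(EF_Task 1=13, EF_Task 2=11) = 13; EF_Task 5 = 13+3 = 16
ES_Task 6 = max(EF_Task 2=11, EF_Task 4=26) = 26; EF_Task 6 = 26+4 = 30
ES_Task 7 = max(EF_Task 1=13, EF_Task 2=11) = 13; EF_Task 7 = 13+13 = 26
ES_Task 8 = max(EF_Task 1=13, EF_Task 3=19) = 19; EF_Task 8 = 19+9 = 28
ES_Task 9 = 19; EF_Task 9 = 19+15 = 34
ES_Task 10 = max(EF_Task 5=16, EF_Task 6=30, EF_Task 7=26, EF_Task 8=28, EF_Task 9=34) = 34; EF_Task 10 = 34+2 = 36
Expected project duration μ = 36 days. Critical path: Task 1 → Task 3 → Task 9 → Task 10.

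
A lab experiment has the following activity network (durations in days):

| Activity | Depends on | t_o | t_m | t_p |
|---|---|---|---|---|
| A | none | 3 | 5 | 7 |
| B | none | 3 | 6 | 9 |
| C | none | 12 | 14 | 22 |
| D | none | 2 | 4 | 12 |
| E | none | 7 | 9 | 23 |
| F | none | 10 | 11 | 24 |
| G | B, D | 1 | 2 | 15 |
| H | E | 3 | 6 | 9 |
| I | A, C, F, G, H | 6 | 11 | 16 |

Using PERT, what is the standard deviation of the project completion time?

3.30 days

te_A = (3 + 4·5 + 7)/6 = 30/6 = 5; σ²_A = ((7−3)/6)² = 0.444
te_B = (3 + 4·6 + 9)/6 = 36/6 = 6; σ²_B = ((9−3)/6)² = 1.000
te_C = (12 + 4·14 + 22)/6 = 90/6 = 15; σ²_C = ((22−12)/6)² = 2.778
te_D = (2 + 4·4 + 12)/6 = 30/6 = 5; σ²_D = ((12−2)/6)² = 2.778
te_E = (7 + 4·9 + 23)/6 = 66/6 = 11; σ²_E = ((23−7)/6)² = 7.111
te_F = (10 + 4·11 + 24)/6 = 78/6 = 13; σ²_F = ((24−10)/6)² = 5.444
te_G = (1 + 4·2 + 15)/6 = 24/6 = 4; σ²_G = ((15−1)/6)² = 5.444
te_H = (3 + 4·6 + 9)/6 = 36/6 = 6; σ²_H = ((9−3)/6)² = 1.000
te_I = (6 + 4·11 + 16)/6 = 66/6 = 11; σ²_I = ((16−6)/6)² = 2.778

Forward pass:
ES_A = 0; EF_A = 5
ES_B = 0; EF_B = 6
ES_C = 0; EF_C = 15
ES_D = 0; EF_D = 5
ES_E = 0; EF_E = 11
ES_F = 0; EF_F = 13
ES_G = max(EF_B=6, EF_D=5) = 6; EF_G = 6+4 = 10
ES_H = 11; EF_H = 11+6 = 17
ES_I = max(EF_A=5, EF_C=15, EF_F=13, EF_G=10, EF_H=17) = 17; EF_I = 17+11 = 28
Expected project duration μ = 28 days. Critical path: E → H → I.

Variance along critical path = 7.111 + 1.000 + 2.778 = 10.889
σ = √10.889 = 3.300 days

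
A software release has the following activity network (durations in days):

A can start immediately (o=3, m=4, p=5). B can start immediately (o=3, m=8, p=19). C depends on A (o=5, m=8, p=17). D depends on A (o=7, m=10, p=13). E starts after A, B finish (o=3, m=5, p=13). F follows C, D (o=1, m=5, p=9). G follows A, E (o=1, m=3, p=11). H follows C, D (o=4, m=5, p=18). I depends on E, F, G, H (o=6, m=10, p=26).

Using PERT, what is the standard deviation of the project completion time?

4.20 days

te_A = (3 + 4·4 + 5)/6 = 24/6 = 4; σ²_A = ((5−3)/6)² = 0.111
te_B = (3 + 4·8 + 19)/6 = 54/6 = 9; σ²_B = ((19−3)/6)² = 7.111
te_C = (5 + 4·8 + 17)/6 = 54/6 = 9; σ²_C = ((17−5)/6)² = 4.000
te_D = (7 + 4·10 + 13)/6 = 60/6 = 10; σ²_D = ((13−7)/6)² = 1.000
te_E = (3 + 4·5 + 13)/6 = 36/6 = 6; σ²_E = ((13−3)/6)² = 2.778
te_F = (1 + 4·5 + 9)/6 = 30/6 = 5; σ²_F = ((9−1)/6)² = 1.778
te_G = (1 + 4·3 + 11)/6 = 24/6 = 4; σ²_G = ((11−1)/6)² = 2.778
te_H = (4 + 4·5 + 18)/6 = 42/6 = 7; σ²_H = ((18−4)/6)² = 5.444
te_I = (6 + 4·10 + 26)/6 = 72/6 = 12; σ²_I = ((26−6)/6)² = 11.111

Forward pass:
ES_A = 0; EF_A = 4
ES_B = 0; EF_B = 9
ES_C = 4; EF_C = 4+9 = 13
ES_D = 4; EF_D = 4+10 = 14
ES_E = max(EF_A=4, EF_B=9) = 9; EF_E = 9+6 = 15
ES_F = max(EF_C=13, EF_D=14) = 14; EF_F = 14+5 = 19
ES_G = max(EF_A=4, EF_E=15) = 15; EF_G = 15+4 = 19
ES_H = max(EF_C=13, EF_D=14) = 14; EF_H = 14+7 = 21
ES_I = max(EF_E=15, EF_F=19, EF_G=19, EF_H=21) = 21; EF_I = 21+12 = 33
Expected project duration μ = 33 days. Critical path: A → D → H → I.

Variance along critical path = 0.111 + 1.000 + 5.444 + 11.111 = 17.667
σ = √17.667 = 4.203 days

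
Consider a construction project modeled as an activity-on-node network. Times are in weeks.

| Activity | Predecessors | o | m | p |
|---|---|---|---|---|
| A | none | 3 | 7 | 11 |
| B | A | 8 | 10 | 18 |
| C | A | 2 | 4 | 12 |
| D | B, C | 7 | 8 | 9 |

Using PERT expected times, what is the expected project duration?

te_A = (3 + 4·7 + 11)/6 = 42/6 = 7
te_B = (8 + 4·10 + 18)/6 = 66/6 = 11
te_C = (2 + 4·4 + 12)/6 = 30/6 = 5
te_D = (7 + 4·8 + 9)/6 = 48/6 = 8

Forward pass:
ES_A = 0; EF_A = 7
ES_B = 7; EF_B = 7+11 = 18
ES_C = 7; EF_C = 7+5 = 12
ES_D = max(EF_B=18, EF_C=12) = 18; EF_D = 18+8 = 26
Expected project duration μ = 26 weeks. Critical path: A → B → D.

26 weeks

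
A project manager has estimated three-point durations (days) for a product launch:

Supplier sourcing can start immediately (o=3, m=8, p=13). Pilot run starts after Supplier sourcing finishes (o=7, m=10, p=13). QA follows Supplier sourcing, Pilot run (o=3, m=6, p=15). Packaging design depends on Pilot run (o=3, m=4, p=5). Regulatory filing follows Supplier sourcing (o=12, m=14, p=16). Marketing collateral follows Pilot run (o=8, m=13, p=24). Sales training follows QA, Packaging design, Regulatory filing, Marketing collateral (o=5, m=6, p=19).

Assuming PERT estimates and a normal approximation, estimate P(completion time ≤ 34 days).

te_Supplier sourcing = (3 + 4·8 + 13)/6 = 48/6 = 8; σ²_Supplier sourcing = ((13−3)/6)² = 2.778
te_Pilot run = (7 + 4·10 + 13)/6 = 60/6 = 10; σ²_Pilot run = ((13−7)/6)² = 1.000
te_QA = (3 + 4·6 + 15)/6 = 42/6 = 7; σ²_QA = ((15−3)/6)² = 4.000
te_Packaging design = (3 + 4·4 + 5)/6 = 24/6 = 4; σ²_Packaging design = ((5−3)/6)² = 0.111
te_Regulatory filing = (12 + 4·14 + 16)/6 = 84/6 = 14; σ²_Regulatory filing = ((16−12)/6)² = 0.444
te_Marketing collateral = (8 + 4·13 + 24)/6 = 84/6 = 14; σ²_Marketing collateral = ((24−8)/6)² = 7.111
te_Sales training = (5 + 4·6 + 19)/6 = 48/6 = 8; σ²_Sales training = ((19−5)/6)² = 5.444

Forward pass:
ES_Supplier sourcing = 0; EF_Supplier sourcing = 8
ES_Pilot run = 8; EF_Pilot run = 8+10 = 18
ES_QA = max(EF_Supplier sourcing=8, EF_Pilot run=18) = 18; EF_QA = 18+7 = 25
ES_Packaging design = 18; EF_Packaging design = 18+4 = 22
ES_Regulatory filing = 8; EF_Regulatory filing = 8+14 = 22
ES_Marketing collateral = 18; EF_Marketing collateral = 18+14 = 32
ES_Sales training = max(EF_QA=25, EF_Packaging design=22, EF_Regulatory filing=22, EF_Marketing collateral=32) = 32; EF_Sales training = 32+8 = 40
Expected project duration μ = 40 days. Critical path: Supplier sourcing → Pilot run → Marketing collateral → Sales training.

Variance along critical path = 2.778 + 1.000 + 7.111 + 5.444 = 16.333; σ = √16.333 = 4.041 days.
Z = (34 − 40) / 4.041 = -1.485
P(T ≤ 34) = Φ(-1.485) ≈ 0.069

0.069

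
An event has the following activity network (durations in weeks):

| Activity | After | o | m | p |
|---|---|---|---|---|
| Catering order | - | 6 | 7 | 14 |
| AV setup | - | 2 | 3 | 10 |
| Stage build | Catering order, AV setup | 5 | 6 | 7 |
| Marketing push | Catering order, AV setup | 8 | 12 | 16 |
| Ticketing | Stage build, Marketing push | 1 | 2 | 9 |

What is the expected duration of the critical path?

23 weeks

te_Catering order = (6 + 4·7 + 14)/6 = 48/6 = 8
te_AV setup = (2 + 4·3 + 10)/6 = 24/6 = 4
te_Stage build = (5 + 4·6 + 7)/6 = 36/6 = 6
te_Marketing push = (8 + 4·12 + 16)/6 = 72/6 = 12
te_Ticketing = (1 + 4·2 + 9)/6 = 18/6 = 3

Forward pass:
ES_Catering order = 0; EF_Catering order = 8
ES_AV setup = 0; EF_AV setup = 4
ES_Stage build = max(EF_Catering order=8, EF_AV setup=4) = 8; EF_Stage build = 8+6 = 14
ES_Marketing push = max(EF_Catering order=8, EF_AV setup=4) = 8; EF_Marketing push = 8+12 = 20
ES_Ticketing = max(EF_Stage build=14, EF_Marketing push=20) = 20; EF_Ticketing = 20+3 = 23
Expected project duration μ = 23 weeks. Critical path: Catering order → Marketing push → Ticketing.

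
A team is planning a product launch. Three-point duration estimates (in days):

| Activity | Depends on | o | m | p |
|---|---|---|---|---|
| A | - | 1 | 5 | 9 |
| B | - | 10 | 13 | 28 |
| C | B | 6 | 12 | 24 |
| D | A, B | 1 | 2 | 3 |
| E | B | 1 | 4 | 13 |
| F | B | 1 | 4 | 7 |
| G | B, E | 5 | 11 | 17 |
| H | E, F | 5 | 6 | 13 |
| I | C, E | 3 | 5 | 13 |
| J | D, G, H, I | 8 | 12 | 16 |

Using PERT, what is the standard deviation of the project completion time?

te_A = (1 + 4·5 + 9)/6 = 30/6 = 5; σ²_A = ((9−1)/6)² = 1.778
te_B = (10 + 4·13 + 28)/6 = 90/6 = 15; σ²_B = ((28−10)/6)² = 9.000
te_C = (6 + 4·12 + 24)/6 = 78/6 = 13; σ²_C = ((24−6)/6)² = 9.000
te_D = (1 + 4·2 + 3)/6 = 12/6 = 2; σ²_D = ((3−1)/6)² = 0.111
te_E = (1 + 4·4 + 13)/6 = 30/6 = 5; σ²_E = ((13−1)/6)² = 4.000
te_F = (1 + 4·4 + 7)/6 = 24/6 = 4; σ²_F = ((7−1)/6)² = 1.000
te_G = (5 + 4·11 + 17)/6 = 66/6 = 11; σ²_G = ((17−5)/6)² = 4.000
te_H = (5 + 4·6 + 13)/6 = 42/6 = 7; σ²_H = ((13−5)/6)² = 1.778
te_I = (3 + 4·5 + 13)/6 = 36/6 = 6; σ²_I = ((13−3)/6)² = 2.778
te_J = (8 + 4·12 + 16)/6 = 72/6 = 12; σ²_J = ((16−8)/6)² = 1.778

Forward pass:
ES_A = 0; EF_A = 5
ES_B = 0; EF_B = 15
ES_C = 15; EF_C = 15+13 = 28
ES_D = max(EF_A=5, EF_B=15) = 15; EF_D = 15+2 = 17
ES_E = 15; EF_E = 15+5 = 20
ES_F = 15; EF_F = 15+4 = 19
ES_G = max(EF_B=15, EF_E=20) = 20; EF_G = 20+11 = 31
ES_H = max(EF_E=20, EF_F=19) = 20; EF_H = 20+7 = 27
ES_I = max(EF_C=28, EF_E=20) = 28; EF_I = 28+6 = 34
ES_J = max(EF_D=17, EF_G=31, EF_H=27, EF_I=34) = 34; EF_J = 34+12 = 46
Expected project duration μ = 46 days. Critical path: B → C → I → J.

Variance along critical path = 9.000 + 9.000 + 2.778 + 1.778 = 22.556
σ = √22.556 = 4.749 days

4.75 days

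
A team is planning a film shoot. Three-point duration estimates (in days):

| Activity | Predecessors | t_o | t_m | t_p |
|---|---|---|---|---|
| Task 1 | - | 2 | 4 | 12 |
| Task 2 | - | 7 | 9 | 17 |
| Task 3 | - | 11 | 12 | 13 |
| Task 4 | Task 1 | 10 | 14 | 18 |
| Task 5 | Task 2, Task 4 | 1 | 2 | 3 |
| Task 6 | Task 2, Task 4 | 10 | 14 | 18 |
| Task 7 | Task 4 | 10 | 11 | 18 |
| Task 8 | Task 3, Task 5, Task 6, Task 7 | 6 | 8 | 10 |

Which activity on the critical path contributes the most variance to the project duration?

te_Task 1 = (2 + 4·4 + 12)/6 = 30/6 = 5; σ²_Task 1 = ((12−2)/6)² = 2.778
te_Task 2 = (7 + 4·9 + 17)/6 = 60/6 = 10; σ²_Task 2 = ((17−7)/6)² = 2.778
te_Task 3 = (11 + 4·12 + 13)/6 = 72/6 = 12; σ²_Task 3 = ((13−11)/6)² = 0.111
te_Task 4 = (10 + 4·14 + 18)/6 = 84/6 = 14; σ²_Task 4 = ((18−10)/6)² = 1.778
te_Task 5 = (1 + 4·2 + 3)/6 = 12/6 = 2; σ²_Task 5 = ((3−1)/6)² = 0.111
te_Task 6 = (10 + 4·14 + 18)/6 = 84/6 = 14; σ²_Task 6 = ((18−10)/6)² = 1.778
te_Task 7 = (10 + 4·11 + 18)/6 = 72/6 = 12; σ²_Task 7 = ((18−10)/6)² = 1.778
te_Task 8 = (6 + 4·8 + 10)/6 = 48/6 = 8; σ²_Task 8 = ((10−6)/6)² = 0.444

Forward pass:
ES_Task 1 = 0; EF_Task 1 = 5
ES_Task 2 = 0; EF_Task 2 = 10
ES_Task 3 = 0; EF_Task 3 = 12
ES_Task 4 = 5; EF_Task 4 = 5+14 = 19
ES_Task 5 = max(EF_Task 2=10, EF_Task 4=19) = 19; EF_Task 5 = 19+2 = 21
ES_Task 6 = max(EF_Task 2=10, EF_Task 4=19) = 19; EF_Task 6 = 19+14 = 33
ES_Task 7 = 19; EF_Task 7 = 19+12 = 31
ES_Task 8 = max(EF_Task 3=12, EF_Task 5=21, EF_Task 6=33, EF_Task 7=31) = 33; EF_Task 8 = 33+8 = 41
Expected project duration μ = 41 days. Critical path: Task 1 → Task 4 → Task 6 → Task 8.

Variances on critical path: σ²_Task 1=2.778, σ²_Task 4=1.778, σ²_Task 6=1.778, σ²_Task 8=0.444.
Largest is σ²_Task 1 = 2.778.

Task 1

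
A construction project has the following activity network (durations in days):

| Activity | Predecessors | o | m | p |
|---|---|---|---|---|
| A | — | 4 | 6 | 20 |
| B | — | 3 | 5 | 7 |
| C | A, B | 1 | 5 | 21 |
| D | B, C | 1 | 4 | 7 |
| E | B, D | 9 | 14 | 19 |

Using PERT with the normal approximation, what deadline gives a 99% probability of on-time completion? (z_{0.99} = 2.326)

43.9 days

te_A = (4 + 4·6 + 20)/6 = 48/6 = 8; σ²_A = ((20−4)/6)² = 7.111
te_B = (3 + 4·5 + 7)/6 = 30/6 = 5; σ²_B = ((7−3)/6)² = 0.444
te_C = (1 + 4·5 + 21)/6 = 42/6 = 7; σ²_C = ((21−1)/6)² = 11.111
te_D = (1 + 4·4 + 7)/6 = 24/6 = 4; σ²_D = ((7−1)/6)² = 1.000
te_E = (9 + 4·14 + 19)/6 = 84/6 = 14; σ²_E = ((19−9)/6)² = 2.778

Forward pass:
ES_A = 0; EF_A = 8
ES_B = 0; EF_B = 5
ES_C = max(EF_A=8, EF_B=5) = 8; EF_C = 8+7 = 15
ES_D = max(EF_B=5, EF_C=15) = 15; EF_D = 15+4 = 19
ES_E = max(EF_B=5, EF_D=19) = 19; EF_E = 19+14 = 33
Expected project duration μ = 33 days. Critical path: A → C → D → E.

Variance along critical path = 7.111 + 11.111 + 1.000 + 2.778 = 22.000; σ = 4.690 days.
D = μ + z·σ = 33 + 2.326·4.690 = 43.9 days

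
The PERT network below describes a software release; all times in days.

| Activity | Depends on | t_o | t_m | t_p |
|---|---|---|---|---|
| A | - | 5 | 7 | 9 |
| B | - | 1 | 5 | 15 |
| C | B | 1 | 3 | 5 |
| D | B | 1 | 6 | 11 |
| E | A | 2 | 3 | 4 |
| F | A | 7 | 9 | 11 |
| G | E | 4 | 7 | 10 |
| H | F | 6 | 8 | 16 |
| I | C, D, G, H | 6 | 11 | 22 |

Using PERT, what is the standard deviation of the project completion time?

3.28 days

te_A = (5 + 4·7 + 9)/6 = 42/6 = 7; σ²_A = ((9−5)/6)² = 0.444
te_B = (1 + 4·5 + 15)/6 = 36/6 = 6; σ²_B = ((15−1)/6)² = 5.444
te_C = (1 + 4·3 + 5)/6 = 18/6 = 3; σ²_C = ((5−1)/6)² = 0.444
te_D = (1 + 4·6 + 11)/6 = 36/6 = 6; σ²_D = ((11−1)/6)² = 2.778
te_E = (2 + 4·3 + 4)/6 = 18/6 = 3; σ²_E = ((4−2)/6)² = 0.111
te_F = (7 + 4·9 + 11)/6 = 54/6 = 9; σ²_F = ((11−7)/6)² = 0.444
te_G = (4 + 4·7 + 10)/6 = 42/6 = 7; σ²_G = ((10−4)/6)² = 1.000
te_H = (6 + 4·8 + 16)/6 = 54/6 = 9; σ²_H = ((16−6)/6)² = 2.778
te_I = (6 + 4·11 + 22)/6 = 72/6 = 12; σ²_I = ((22−6)/6)² = 7.111

Forward pass:
ES_A = 0; EF_A = 7
ES_B = 0; EF_B = 6
ES_C = 6; EF_C = 6+3 = 9
ES_D = 6; EF_D = 6+6 = 12
ES_E = 7; EF_E = 7+3 = 10
ES_F = 7; EF_F = 7+9 = 16
ES_G = 10; EF_G = 10+7 = 17
ES_H = 16; EF_H = 16+9 = 25
ES_I = max(EF_C=9, EF_D=12, EF_G=17, EF_H=25) = 25; EF_I = 25+12 = 37
Expected project duration μ = 37 days. Critical path: A → F → H → I.

Variance along critical path = 0.444 + 0.444 + 2.778 + 7.111 = 10.778
σ = √10.778 = 3.283 days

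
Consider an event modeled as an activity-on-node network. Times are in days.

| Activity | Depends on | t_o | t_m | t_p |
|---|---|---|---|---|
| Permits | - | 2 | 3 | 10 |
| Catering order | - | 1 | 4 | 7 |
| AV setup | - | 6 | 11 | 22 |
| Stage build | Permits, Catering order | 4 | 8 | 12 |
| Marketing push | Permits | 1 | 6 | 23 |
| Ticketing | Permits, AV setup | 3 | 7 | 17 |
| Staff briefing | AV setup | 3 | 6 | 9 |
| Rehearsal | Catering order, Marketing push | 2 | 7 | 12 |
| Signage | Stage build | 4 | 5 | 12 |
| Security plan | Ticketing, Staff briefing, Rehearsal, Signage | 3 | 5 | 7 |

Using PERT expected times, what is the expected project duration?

te_Permits = (2 + 4·3 + 10)/6 = 24/6 = 4
te_Catering order = (1 + 4·4 + 7)/6 = 24/6 = 4
te_AV setup = (6 + 4·11 + 22)/6 = 72/6 = 12
te_Stage build = (4 + 4·8 + 12)/6 = 48/6 = 8
te_Marketing push = (1 + 4·6 + 23)/6 = 48/6 = 8
te_Ticketing = (3 + 4·7 + 17)/6 = 48/6 = 8
te_Staff briefing = (3 + 4·6 + 9)/6 = 36/6 = 6
te_Rehearsal = (2 + 4·7 + 12)/6 = 42/6 = 7
te_Signage = (4 + 4·5 + 12)/6 = 36/6 = 6
te_Security plan = (3 + 4·5 + 7)/6 = 30/6 = 5

Forward pass:
ES_Permits = 0; EF_Permits = 4
ES_Catering order = 0; EF_Catering order = 4
ES_AV setup = 0; EF_AV setup = 12
ES_Stage build = max(EF_Permits=4, EF_Catering order=4) = 4; EF_Stage build = 4+8 = 12
ES_Marketing push = 4; EF_Marketing push = 4+8 = 12
ES_Ticketing = max(EF_Permits=4, EF_AV setup=12) = 12; EF_Ticketing = 12+8 = 20
ES_Staff briefing = 12; EF_Staff briefing = 12+6 = 18
ES_Rehearsal = max(EF_Catering order=4, EF_Marketing push=12) = 12; EF_Rehearsal = 12+7 = 19
ES_Signage = 12; EF_Signage = 12+6 = 18
ES_Security plan = max(EF_Ticketing=20, EF_Staff briefing=18, EF_Rehearsal=19, EF_Signage=18) = 20; EF_Security plan = 20+5 = 25
Expected project duration μ = 25 days. Critical path: AV setup → Ticketing → Security plan.

25 days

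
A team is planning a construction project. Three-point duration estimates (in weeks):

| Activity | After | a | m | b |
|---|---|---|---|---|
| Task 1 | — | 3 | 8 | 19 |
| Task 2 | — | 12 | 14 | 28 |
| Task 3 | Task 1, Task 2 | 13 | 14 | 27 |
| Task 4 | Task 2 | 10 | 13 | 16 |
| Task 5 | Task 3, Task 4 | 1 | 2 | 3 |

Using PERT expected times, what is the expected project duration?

34 weeks

te_Task 1 = (3 + 4·8 + 19)/6 = 54/6 = 9
te_Task 2 = (12 + 4·14 + 28)/6 = 96/6 = 16
te_Task 3 = (13 + 4·14 + 27)/6 = 96/6 = 16
te_Task 4 = (10 + 4·13 + 16)/6 = 78/6 = 13
te_Task 5 = (1 + 4·2 + 3)/6 = 12/6 = 2

Forward pass:
ES_Task 1 = 0; EF_Task 1 = 9
ES_Task 2 = 0; EF_Task 2 = 16
ES_Task 3 = max(EF_Task 1=9, EF_Task 2=16) = 16; EF_Task 3 = 16+16 = 32
ES_Task 4 = 16; EF_Task 4 = 16+13 = 29
ES_Task 5 = max(EF_Task 3=32, EF_Task 4=29) = 32; EF_Task 5 = 32+2 = 34
Expected project duration μ = 34 weeks. Critical path: Task 2 → Task 3 → Task 5.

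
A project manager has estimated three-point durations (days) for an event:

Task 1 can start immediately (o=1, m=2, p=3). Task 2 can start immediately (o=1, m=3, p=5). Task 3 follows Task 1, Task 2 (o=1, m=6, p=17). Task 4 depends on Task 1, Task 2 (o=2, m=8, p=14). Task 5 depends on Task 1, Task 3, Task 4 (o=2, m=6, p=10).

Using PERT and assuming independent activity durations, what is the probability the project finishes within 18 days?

te_Task 1 = (1 + 4·2 + 3)/6 = 12/6 = 2; σ²_Task 1 = ((3−1)/6)² = 0.111
te_Task 2 = (1 + 4·3 + 5)/6 = 18/6 = 3; σ²_Task 2 = ((5−1)/6)² = 0.444
te_Task 3 = (1 + 4·6 + 17)/6 = 42/6 = 7; σ²_Task 3 = ((17−1)/6)² = 7.111
te_Task 4 = (2 + 4·8 + 14)/6 = 48/6 = 8; σ²_Task 4 = ((14−2)/6)² = 4.000
te_Task 5 = (2 + 4·6 + 10)/6 = 36/6 = 6; σ²_Task 5 = ((10−2)/6)² = 1.778

Forward pass:
ES_Task 1 = 0; EF_Task 1 = 2
ES_Task 2 = 0; EF_Task 2 = 3
ES_Task 3 = max(EF_Task 1=2, EF_Task 2=3) = 3; EF_Task 3 = 3+7 = 10
ES_Task 4 = max(EF_Task 1=2, EF_Task 2=3) = 3; EF_Task 4 = 3+8 = 11
ES_Task 5 = max(EF_Task 1=2, EF_Task 3=10, EF_Task 4=11) = 11; EF_Task 5 = 11+6 = 17
Expected project duration μ = 17 days. Critical path: Task 2 → Task 4 → Task 5.

Variance along critical path = 0.444 + 4.000 + 1.778 = 6.222; σ = √6.222 = 2.494 days.
Z = (18 − 17) / 2.494 = 0.401
P(T ≤ 18) = Φ(0.401) ≈ 0.656

0.656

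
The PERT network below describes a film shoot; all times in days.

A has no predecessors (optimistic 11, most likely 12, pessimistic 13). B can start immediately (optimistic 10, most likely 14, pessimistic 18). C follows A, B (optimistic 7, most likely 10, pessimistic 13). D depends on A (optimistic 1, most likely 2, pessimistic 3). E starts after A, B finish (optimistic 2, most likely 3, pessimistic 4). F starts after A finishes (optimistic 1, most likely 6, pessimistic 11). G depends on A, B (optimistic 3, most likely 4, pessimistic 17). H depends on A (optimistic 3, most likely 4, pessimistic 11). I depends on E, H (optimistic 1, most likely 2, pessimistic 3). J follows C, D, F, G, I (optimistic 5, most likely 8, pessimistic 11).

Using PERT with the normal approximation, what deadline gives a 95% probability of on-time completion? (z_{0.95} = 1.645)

te_A = (11 + 4·12 + 13)/6 = 72/6 = 12; σ²_A = ((13−11)/6)² = 0.111
te_B = (10 + 4·14 + 18)/6 = 84/6 = 14; σ²_B = ((18−10)/6)² = 1.778
te_C = (7 + 4·10 + 13)/6 = 60/6 = 10; σ²_C = ((13−7)/6)² = 1.000
te_D = (1 + 4·2 + 3)/6 = 12/6 = 2; σ²_D = ((3−1)/6)² = 0.111
te_E = (2 + 4·3 + 4)/6 = 18/6 = 3; σ²_E = ((4−2)/6)² = 0.111
te_F = (1 + 4·6 + 11)/6 = 36/6 = 6; σ²_F = ((11−1)/6)² = 2.778
te_G = (3 + 4·4 + 17)/6 = 36/6 = 6; σ²_G = ((17−3)/6)² = 5.444
te_H = (3 + 4·4 + 11)/6 = 30/6 = 5; σ²_H = ((11−3)/6)² = 1.778
te_I = (1 + 4·2 + 3)/6 = 12/6 = 2; σ²_I = ((3−1)/6)² = 0.111
te_J = (5 + 4·8 + 11)/6 = 48/6 = 8; σ²_J = ((11−5)/6)² = 1.000

Forward pass:
ES_A = 0; EF_A = 12
ES_B = 0; EF_B = 14
ES_C = max(EF_A=12, EF_B=14) = 14; EF_C = 14+10 = 24
ES_D = 12; EF_D = 12+2 = 14
ES_E = max(EF_A=12, EF_B=14) = 14; EF_E = 14+3 = 17
ES_F = 12; EF_F = 12+6 = 18
ES_G = max(EF_A=12, EF_B=14) = 14; EF_G = 14+6 = 20
ES_H = 12; EF_H = 12+5 = 17
ES_I = max(EF_E=17, EF_H=17) = 17; EF_I = 17+2 = 19
ES_J = max(EF_C=24, EF_D=14, EF_F=18, EF_G=20, EF_I=19) = 24; EF_J = 24+8 = 32
Expected project duration μ = 32 days. Critical path: B → C → J.

Variance along critical path = 1.778 + 1.000 + 1.000 = 3.778; σ = 1.944 days.
D = μ + z·σ = 32 + 1.645·1.944 = 35.2 days

35.2 days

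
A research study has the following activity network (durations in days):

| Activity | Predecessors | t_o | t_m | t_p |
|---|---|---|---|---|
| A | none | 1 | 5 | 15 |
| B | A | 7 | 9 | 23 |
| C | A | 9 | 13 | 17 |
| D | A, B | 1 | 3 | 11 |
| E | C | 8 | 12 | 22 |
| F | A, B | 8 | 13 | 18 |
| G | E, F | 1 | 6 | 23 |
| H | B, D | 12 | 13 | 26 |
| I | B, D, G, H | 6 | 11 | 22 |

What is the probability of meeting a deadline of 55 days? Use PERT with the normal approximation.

0.699

te_A = (1 + 4·5 + 15)/6 = 36/6 = 6; σ²_A = ((15−1)/6)² = 5.444
te_B = (7 + 4·9 + 23)/6 = 66/6 = 11; σ²_B = ((23−7)/6)² = 7.111
te_C = (9 + 4·13 + 17)/6 = 78/6 = 13; σ²_C = ((17−9)/6)² = 1.778
te_D = (1 + 4·3 + 11)/6 = 24/6 = 4; σ²_D = ((11−1)/6)² = 2.778
te_E = (8 + 4·12 + 22)/6 = 78/6 = 13; σ²_E = ((22−8)/6)² = 5.444
te_F = (8 + 4·13 + 18)/6 = 78/6 = 13; σ²_F = ((18−8)/6)² = 2.778
te_G = (1 + 4·6 + 23)/6 = 48/6 = 8; σ²_G = ((23−1)/6)² = 13.444
te_H = (12 + 4·13 + 26)/6 = 90/6 = 15; σ²_H = ((26−12)/6)² = 5.444
te_I = (6 + 4·11 + 22)/6 = 72/6 = 12; σ²_I = ((22−6)/6)² = 7.111

Forward pass:
ES_A = 0; EF_A = 6
ES_B = 6; EF_B = 6+11 = 17
ES_C = 6; EF_C = 6+13 = 19
ES_D = max(EF_A=6, EF_B=17) = 17; EF_D = 17+4 = 21
ES_E = 19; EF_E = 19+13 = 32
ES_F = max(EF_A=6, EF_B=17) = 17; EF_F = 17+13 = 30
ES_G = max(EF_E=32, EF_F=30) = 32; EF_G = 32+8 = 40
ES_H = max(EF_B=17, EF_D=21) = 21; EF_H = 21+15 = 36
ES_I = max(EF_B=17, EF_D=21, EF_G=40, EF_H=36) = 40; EF_I = 40+12 = 52
Expected project duration μ = 52 days. Critical path: A → C → E → G → I.

Variance along critical path = 5.444 + 1.778 + 5.444 + 13.444 + 7.111 = 33.222; σ = √33.222 = 5.764 days.
Z = (55 − 52) / 5.764 = 0.520
P(T ≤ 55) = Φ(0.520) ≈ 0.699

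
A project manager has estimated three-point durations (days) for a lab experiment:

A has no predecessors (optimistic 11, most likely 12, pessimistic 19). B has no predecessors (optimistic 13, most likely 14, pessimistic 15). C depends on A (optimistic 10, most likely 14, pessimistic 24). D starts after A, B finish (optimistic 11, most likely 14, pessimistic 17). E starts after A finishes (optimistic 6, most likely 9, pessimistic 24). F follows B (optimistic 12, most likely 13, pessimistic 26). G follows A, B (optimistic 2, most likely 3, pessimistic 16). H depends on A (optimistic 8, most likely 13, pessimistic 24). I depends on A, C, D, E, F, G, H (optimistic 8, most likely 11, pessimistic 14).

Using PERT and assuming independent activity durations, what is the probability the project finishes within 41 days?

te_A = (11 + 4·12 + 19)/6 = 78/6 = 13; σ²_A = ((19−11)/6)² = 1.778
te_B = (13 + 4·14 + 15)/6 = 84/6 = 14; σ²_B = ((15−13)/6)² = 0.111
te_C = (10 + 4·14 + 24)/6 = 90/6 = 15; σ²_C = ((24−10)/6)² = 5.444
te_D = (11 + 4·14 + 17)/6 = 84/6 = 14; σ²_D = ((17−11)/6)² = 1.000
te_E = (6 + 4·9 + 24)/6 = 66/6 = 11; σ²_E = ((24−6)/6)² = 9.000
te_F = (12 + 4·13 + 26)/6 = 90/6 = 15; σ²_F = ((26−12)/6)² = 5.444
te_G = (2 + 4·3 + 16)/6 = 30/6 = 5; σ²_G = ((16−2)/6)² = 5.444
te_H = (8 + 4·13 + 24)/6 = 84/6 = 14; σ²_H = ((24−8)/6)² = 7.111
te_I = (8 + 4·11 + 14)/6 = 66/6 = 11; σ²_I = ((14−8)/6)² = 1.000

Forward pass:
ES_A = 0; EF_A = 13
ES_B = 0; EF_B = 14
ES_C = 13; EF_C = 13+15 = 28
ES_D = max(EF_A=13, EF_B=14) = 14; EF_D = 14+14 = 28
ES_E = 13; EF_E = 13+11 = 24
ES_F = 14; EF_F = 14+15 = 29
ES_G = max(EF_A=13, EF_B=14) = 14; EF_G = 14+5 = 19
ES_H = 13; EF_H = 13+14 = 27
ES_I = max(EF_A=13, EF_C=28, EF_D=28, EF_E=24, EF_F=29, EF_G=19, EF_H=27) = 29; EF_I = 29+11 = 40
Expected project duration μ = 40 days. Critical path: B → F → I.

Variance along critical path = 0.111 + 5.444 + 1.000 = 6.556; σ = √6.556 = 2.560 days.
Z = (41 − 40) / 2.560 = 0.391
P(T ≤ 41) = Φ(0.391) ≈ 0.652

0.652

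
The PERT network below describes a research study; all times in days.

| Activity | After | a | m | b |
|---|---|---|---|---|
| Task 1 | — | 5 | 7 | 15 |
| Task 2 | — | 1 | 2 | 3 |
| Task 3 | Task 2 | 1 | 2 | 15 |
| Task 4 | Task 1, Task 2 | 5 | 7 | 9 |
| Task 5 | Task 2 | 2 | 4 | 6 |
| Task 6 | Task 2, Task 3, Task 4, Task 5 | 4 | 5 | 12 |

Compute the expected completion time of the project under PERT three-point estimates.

21 days

te_Task 1 = (5 + 4·7 + 15)/6 = 48/6 = 8
te_Task 2 = (1 + 4·2 + 3)/6 = 12/6 = 2
te_Task 3 = (1 + 4·2 + 15)/6 = 24/6 = 4
te_Task 4 = (5 + 4·7 + 9)/6 = 42/6 = 7
te_Task 5 = (2 + 4·4 + 6)/6 = 24/6 = 4
te_Task 6 = (4 + 4·5 + 12)/6 = 36/6 = 6

Forward pass:
ES_Task 1 = 0; EF_Task 1 = 8
ES_Task 2 = 0; EF_Task 2 = 2
ES_Task 3 = 2; EF_Task 3 = 2+4 = 6
ES_Task 4 = max(EF_Task 1=8, EF_Task 2=2) = 8; EF_Task 4 = 8+7 = 15
ES_Task 5 = 2; EF_Task 5 = 2+4 = 6
ES_Task 6 = max(EF_Task 2=2, EF_Task 3=6, EF_Task 4=15, EF_Task 5=6) = 15; EF_Task 6 = 15+6 = 21
Expected project duration μ = 21 days. Critical path: Task 1 → Task 4 → Task 6.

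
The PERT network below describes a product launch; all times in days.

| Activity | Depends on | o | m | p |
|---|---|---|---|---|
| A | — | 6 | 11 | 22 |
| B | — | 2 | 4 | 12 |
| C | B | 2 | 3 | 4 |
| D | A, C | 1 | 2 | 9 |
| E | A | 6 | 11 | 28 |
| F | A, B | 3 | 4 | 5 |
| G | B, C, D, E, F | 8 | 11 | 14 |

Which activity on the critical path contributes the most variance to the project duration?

te_A = (6 + 4·11 + 22)/6 = 72/6 = 12; σ²_A = ((22−6)/6)² = 7.111
te_B = (2 + 4·4 + 12)/6 = 30/6 = 5; σ²_B = ((12−2)/6)² = 2.778
te_C = (2 + 4·3 + 4)/6 = 18/6 = 3; σ²_C = ((4−2)/6)² = 0.111
te_D = (1 + 4·2 + 9)/6 = 18/6 = 3; σ²_D = ((9−1)/6)² = 1.778
te_E = (6 + 4·11 + 28)/6 = 78/6 = 13; σ²_E = ((28−6)/6)² = 13.444
te_F = (3 + 4·4 + 5)/6 = 24/6 = 4; σ²_F = ((5−3)/6)² = 0.111
te_G = (8 + 4·11 + 14)/6 = 66/6 = 11; σ²_G = ((14−8)/6)² = 1.000

Forward pass:
ES_A = 0; EF_A = 12
ES_B = 0; EF_B = 5
ES_C = 5; EF_C = 5+3 = 8
ES_D = max(EF_A=12, EF_C=8) = 12; EF_D = 12+3 = 15
ES_E = 12; EF_E = 12+13 = 25
ES_F = max(EF_A=12, EF_B=5) = 12; EF_F = 12+4 = 16
ES_G = max(EF_B=5, EF_C=8, EF_D=15, EF_E=25, EF_F=16) = 25; EF_G = 25+11 = 36
Expected project duration μ = 36 days. Critical path: A → E → G.

Variances on critical path: σ²_A=7.111, σ²_E=13.444, σ²_G=1.000.
Largest is σ²_E = 13.444.

E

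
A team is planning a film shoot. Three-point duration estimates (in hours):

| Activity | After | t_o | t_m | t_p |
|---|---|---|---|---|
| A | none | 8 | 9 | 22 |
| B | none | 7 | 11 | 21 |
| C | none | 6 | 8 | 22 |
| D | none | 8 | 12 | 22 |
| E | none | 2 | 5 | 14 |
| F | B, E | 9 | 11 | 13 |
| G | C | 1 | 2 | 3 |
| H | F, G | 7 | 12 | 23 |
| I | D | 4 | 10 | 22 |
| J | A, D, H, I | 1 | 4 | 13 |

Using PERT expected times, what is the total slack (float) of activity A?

25 hours

te_A = (8 + 4·9 + 22)/6 = 66/6 = 11
te_B = (7 + 4·11 + 21)/6 = 72/6 = 12
te_C = (6 + 4·8 + 22)/6 = 60/6 = 10
te_D = (8 + 4·12 + 22)/6 = 78/6 = 13
te_E = (2 + 4·5 + 14)/6 = 36/6 = 6
te_F = (9 + 4·11 + 13)/6 = 66/6 = 11
te_G = (1 + 4·2 + 3)/6 = 12/6 = 2
te_H = (7 + 4·12 + 23)/6 = 78/6 = 13
te_I = (4 + 4·10 + 22)/6 = 66/6 = 11
te_J = (1 + 4·4 + 13)/6 = 30/6 = 5

Forward pass:
ES_A = 0; EF_A = 11
ES_B = 0; EF_B = 12
ES_C = 0; EF_C = 10
ES_D = 0; EF_D = 13
ES_E = 0; EF_E = 6
ES_F = max(EF_B=12, EF_E=6) = 12; EF_F = 12+11 = 23
ES_G = 10; EF_G = 10+2 = 12
ES_H = max(EF_F=23, EF_G=12) = 23; EF_H = 23+13 = 36
ES_I = 13; EF_I = 13+11 = 24
ES_J = max(EF_A=11, EF_D=13, EF_H=36, EF_I=24) = 36; EF_J = 36+5 = 41
Expected project duration μ = 41 hours. Critical path: B → F → H → J.

Backward pass:
LF_J = 41; LS_J = 41−5 = 36
LF_I = LS_J = 36; LS_I = 36−11 = 25
LF_H = LS_J = 36; LS_H = 36−13 = 23
LF_G = LS_H = 23; LS_G = 23−2 = 21
LF_F = LS_H = 23; LS_F = 23−11 = 12
LF_E = LS_F = 12; LS_E = 12−6 = 6
LF_D = min(LS_I=25, LS_J=36) = 25; LS_D = 25−13 = 12
LF_C = LS_G = 21; LS_C = 21−10 = 11
LF_B = LS_F = 12; LS_B = 12−12 = 0
LF_A = LS_J = 36; LS_A = 36−11 = 25
Slack_A = LS_A − ES_A = 25 − 0 = 25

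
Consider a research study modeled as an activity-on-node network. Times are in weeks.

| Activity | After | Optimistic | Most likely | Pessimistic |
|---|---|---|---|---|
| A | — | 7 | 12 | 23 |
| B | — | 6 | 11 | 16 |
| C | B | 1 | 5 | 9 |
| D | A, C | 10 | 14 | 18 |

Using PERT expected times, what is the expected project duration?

te_A = (7 + 4·12 + 23)/6 = 78/6 = 13
te_B = (6 + 4·11 + 16)/6 = 66/6 = 11
te_C = (1 + 4·5 + 9)/6 = 30/6 = 5
te_D = (10 + 4·14 + 18)/6 = 84/6 = 14

Forward pass:
ES_A = 0; EF_A = 13
ES_B = 0; EF_B = 11
ES_C = 11; EF_C = 11+5 = 16
ES_D = max(EF_A=13, EF_C=16) = 16; EF_D = 16+14 = 30
Expected project duration μ = 30 weeks. Critical path: B → C → D.

30 weeks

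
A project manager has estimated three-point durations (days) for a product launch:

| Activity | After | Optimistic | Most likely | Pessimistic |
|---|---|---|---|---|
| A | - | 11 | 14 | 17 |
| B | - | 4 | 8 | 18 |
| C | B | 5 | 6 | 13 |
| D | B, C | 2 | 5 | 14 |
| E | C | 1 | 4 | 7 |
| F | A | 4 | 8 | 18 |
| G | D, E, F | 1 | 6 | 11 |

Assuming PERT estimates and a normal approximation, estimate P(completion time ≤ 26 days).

0.162

te_A = (11 + 4·14 + 17)/6 = 84/6 = 14; σ²_A = ((17−11)/6)² = 1.000
te_B = (4 + 4·8 + 18)/6 = 54/6 = 9; σ²_B = ((18−4)/6)² = 5.444
te_C = (5 + 4·6 + 13)/6 = 42/6 = 7; σ²_C = ((13−5)/6)² = 1.778
te_D = (2 + 4·5 + 14)/6 = 36/6 = 6; σ²_D = ((14−2)/6)² = 4.000
te_E = (1 + 4·4 + 7)/6 = 24/6 = 4; σ²_E = ((7−1)/6)² = 1.000
te_F = (4 + 4·8 + 18)/6 = 54/6 = 9; σ²_F = ((18−4)/6)² = 5.444
te_G = (1 + 4·6 + 11)/6 = 36/6 = 6; σ²_G = ((11−1)/6)² = 2.778

Forward pass:
ES_A = 0; EF_A = 14
ES_B = 0; EF_B = 9
ES_C = 9; EF_C = 9+7 = 16
ES_D = max(EF_B=9, EF_C=16) = 16; EF_D = 16+6 = 22
ES_E = 16; EF_E = 16+4 = 20
ES_F = 14; EF_F = 14+9 = 23
ES_G = max(EF_D=22, EF_E=20, EF_F=23) = 23; EF_G = 23+6 = 29
Expected project duration μ = 29 days. Critical path: A → F → G.

Variance along critical path = 1.000 + 5.444 + 2.778 = 9.222; σ = √9.222 = 3.037 days.
Z = (26 − 29) / 3.037 = -0.988
P(T ≤ 26) = Φ(-0.988) ≈ 0.162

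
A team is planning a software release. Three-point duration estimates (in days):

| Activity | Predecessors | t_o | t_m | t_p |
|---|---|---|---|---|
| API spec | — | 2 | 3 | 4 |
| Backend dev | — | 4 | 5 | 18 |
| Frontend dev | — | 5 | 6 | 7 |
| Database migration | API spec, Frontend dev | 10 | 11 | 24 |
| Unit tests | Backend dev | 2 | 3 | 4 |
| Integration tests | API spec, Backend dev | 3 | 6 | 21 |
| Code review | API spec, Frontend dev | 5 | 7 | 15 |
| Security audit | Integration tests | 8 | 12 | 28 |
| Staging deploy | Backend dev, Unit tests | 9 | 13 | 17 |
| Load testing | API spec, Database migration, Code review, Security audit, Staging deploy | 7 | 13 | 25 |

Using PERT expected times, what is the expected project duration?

43 days

te_API spec = (2 + 4·3 + 4)/6 = 18/6 = 3
te_Backend dev = (4 + 4·5 + 18)/6 = 42/6 = 7
te_Frontend dev = (5 + 4·6 + 7)/6 = 36/6 = 6
te_Database migration = (10 + 4·11 + 24)/6 = 78/6 = 13
te_Unit tests = (2 + 4·3 + 4)/6 = 18/6 = 3
te_Integration tests = (3 + 4·6 + 21)/6 = 48/6 = 8
te_Code review = (5 + 4·7 + 15)/6 = 48/6 = 8
te_Security audit = (8 + 4·12 + 28)/6 = 84/6 = 14
te_Staging deploy = (9 + 4·13 + 17)/6 = 78/6 = 13
te_Load testing = (7 + 4·13 + 25)/6 = 84/6 = 14

Forward pass:
ES_API spec = 0; EF_API spec = 3
ES_Backend dev = 0; EF_Backend dev = 7
ES_Frontend dev = 0; EF_Frontend dev = 6
ES_Database migration = max(EF_API spec=3, EF_Frontend dev=6) = 6; EF_Database migration = 6+13 = 19
ES_Unit tests = 7; EF_Unit tests = 7+3 = 10
ES_Integration tests = max(EF_API spec=3, EF_Backend dev=7) = 7; EF_Integration tests = 7+8 = 15
ES_Code review = max(EF_API spec=3, EF_Frontend dev=6) = 6; EF_Code review = 6+8 = 14
ES_Security audit = 15; EF_Security audit = 15+14 = 29
ES_Staging deploy = max(EF_Backend dev=7, EF_Unit tests=10) = 10; EF_Staging deploy = 10+13 = 23
ES_Load testing = max(EF_API spec=3, EF_Database migration=19, EF_Code review=14, EF_Security audit=29, EF_Staging deploy=23) = 29; EF_Load testing = 29+14 = 43
Expected project duration μ = 43 days. Critical path: Backend dev → Integration tests → Security audit → Load testing.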